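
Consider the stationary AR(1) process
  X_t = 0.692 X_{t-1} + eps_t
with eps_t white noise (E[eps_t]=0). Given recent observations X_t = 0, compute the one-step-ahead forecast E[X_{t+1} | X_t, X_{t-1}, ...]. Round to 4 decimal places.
E[X_{t+1} \mid \mathcal F_t] = 0.0000

For an AR(p) model X_t = c + sum_i phi_i X_{t-i} + eps_t, the
one-step-ahead conditional mean is
  E[X_{t+1} | X_t, ...] = c + sum_i phi_i X_{t+1-i}.
Substitute known values:
  E[X_{t+1} | ...] = (0.692) * (0)
                   = 0.0000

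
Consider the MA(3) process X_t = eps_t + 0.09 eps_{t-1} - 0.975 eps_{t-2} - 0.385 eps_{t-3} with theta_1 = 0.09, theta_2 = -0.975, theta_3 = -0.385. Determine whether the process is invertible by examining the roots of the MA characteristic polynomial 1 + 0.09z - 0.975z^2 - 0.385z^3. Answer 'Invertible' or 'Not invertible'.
\text{Not invertible}

The MA(q) characteristic polynomial is P(z) = 1 + 0.09z - 0.975z^2 - 0.385z^3.
Invertibility requires all roots to lie outside the unit circle, i.e. |z| > 1 for every root.
Degree 3: look for a simple real root z0 first, then factor out (1 - z/z0) and solve the remaining quadratic.
Testing z0 = -2: P(-2) = 1 + (0.09)(-2) + (-0.975)(-2)^2 + (-0.385)(-2)^3
  = 1 + (-0.18) + (-3.9) + (3.08) = 0.  So z_0 = -2 is a root, |z_0| = 2.
Divide out the factor (1 + 0.5 z) = (1 - z/z0) (since 1/z0 = -0.5):
  P(z) = (1 + 0.5 z)(1 + (-0.41) z + (-0.77) z^2)
  [check: z-coef -0.41 - (-0.5) = 0.09; z^2-coef -0.77 - (-0.5)(-0.41) = -0.975; z^3-coef -(-0.5)(-0.77) = -0.385.]
Remaining roots from the quadratic factor 1 + (-0.41) z + (-0.77) z^2:
  Set 1 + (-0.41) z + (-0.77) z^2 = 0, i.e. a z^2 + b z + c = 0 with a = -0.77, b = -0.41, c = 1.
  Discriminant D = b^2 - 4ac = (-0.41)^2 - 4*(-0.77)*1 = 0.1681 - (-3.08) = 3.2481.
  D >= 0, so the roots are real: z = (-b +/- sqrt(D)) / (2a) = (0.41 +/- 1.802249) / (-1.54).
    z_1 = (0.41 + 1.802249) / (-1.54) = -1.4365,   |z_1| = 1.4365.
    z_2 = (0.41 - 1.802249) / (-1.54) = 0.9041,   |z_2| = 0.9041.
Moduli of all roots: 2.0000, 1.4365, 0.9041.
All moduli strictly greater than 1? No.
Verdict: Not invertible.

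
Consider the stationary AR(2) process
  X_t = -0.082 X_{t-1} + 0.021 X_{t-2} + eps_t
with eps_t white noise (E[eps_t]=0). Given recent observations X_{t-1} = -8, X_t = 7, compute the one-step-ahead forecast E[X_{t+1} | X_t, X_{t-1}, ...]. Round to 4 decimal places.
E[X_{t+1} \mid \mathcal F_t] = -0.7420

For an AR(p) model X_t = c + sum_i phi_i X_{t-i} + eps_t, the
one-step-ahead conditional mean is
  E[X_{t+1} | X_t, ...] = c + sum_i phi_i X_{t+1-i}.
Substitute known values:
  E[X_{t+1} | ...] = (-0.082) * (7) + (0.021) * (-8)
                   = -0.7420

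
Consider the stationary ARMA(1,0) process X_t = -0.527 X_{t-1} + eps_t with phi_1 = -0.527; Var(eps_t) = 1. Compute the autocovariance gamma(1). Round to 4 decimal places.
\gamma(1) = -0.7296

Multiply the model equation by X_{t-k} and take expectations. With theta_0 = psi_0 = 1 and psi_j the MA(infinity) weights, this gives
  gamma(k) - sum_i phi_i gamma(k-i) = c_k,
  c_k = sigma^2 * sum_{j=k..q} theta_j psi_{j-k}   (c_k = 0 for k > q),
using gamma(-m) = gamma(m).
Pure AR (q = 0): c_0 = sigma^2 = 1, c_k = 0 for k >= 1.
Equations for k = 0 and k = 1 (AR order 1):
  gamma(0) = phi_1 gamma(1) + c_0
  gamma(1) = phi_1 gamma(0) + c_1
Substituting the second into the first: gamma(0) (1 - phi_1^2) = c_0 + phi_1 c_1, so
  gamma(0) = c_0 / (1 - phi_1^2) = 1 / (1 - (-0.527)^2) = 1 / 0.722271 = 1.384522.
  gamma(1) = phi_1 gamma(0) = (-0.527)(1.384522) = -0.729643.
Therefore gamma(1) = -0.7296 (to 4 decimal places).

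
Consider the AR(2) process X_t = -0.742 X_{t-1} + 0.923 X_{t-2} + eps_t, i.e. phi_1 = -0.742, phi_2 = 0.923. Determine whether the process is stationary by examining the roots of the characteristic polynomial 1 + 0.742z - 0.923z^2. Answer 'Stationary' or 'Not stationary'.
\text{Not stationary}

The AR(p) characteristic polynomial is P(z) = 1 + 0.742z - 0.923z^2.
Stationarity requires all roots to lie outside the unit circle, i.e. |z| > 1 for every root.
Set 1 + (0.742) z + (-0.923) z^2 = 0, i.e. a z^2 + b z + c = 0 with a = -0.923, b = 0.742, c = 1.
Discriminant D = b^2 - 4ac = (0.742)^2 - 4*(-0.923)*1 = 0.550564 - (-3.692) = 4.242564.
D >= 0, so the roots are real: z = (-b +/- sqrt(D)) / (2a) = (-0.742 +/- 2.059749) / (-1.846).
  z_1 = (-0.742 + 2.059749) / (-1.846) = -0.7138,   |z_1| = 0.7138.
  z_2 = (-0.742 - 2.059749) / (-1.846) = 1.5177,   |z_2| = 1.5177.
Moduli of all roots: 0.7138, 1.5177.
All moduli strictly greater than 1? No.
Verdict: Not stationary.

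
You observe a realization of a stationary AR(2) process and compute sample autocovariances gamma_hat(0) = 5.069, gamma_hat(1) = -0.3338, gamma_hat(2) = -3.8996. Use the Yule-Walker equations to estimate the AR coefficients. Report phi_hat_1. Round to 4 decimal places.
\hat\phi_{1} = -0.1170

The Yule-Walker equations for an AR(p) process read, in matrix form,
  Gamma_p phi = r_p,   with   (Gamma_p)_{ij} = gamma(|i - j|),
                       (r_p)_i = gamma(i),   i,j = 1..p.
Substitute the sample gammas (Toeplitz matrix and right-hand side of size 2):
  Gamma_p = [[5.069, -0.3338], [-0.3338, 5.069]]
  r_p     = [-0.3338, -3.8996]
Written out:
  5.069 phi_1 - 0.3338 phi_2 = -0.3338
  -0.3338 phi_1 + 5.069 phi_2 = -3.8996
Solve by Cramer's rule:
  det = gamma(0)^2 - gamma(1)^2 = (5.069)^2 - (-0.3338)^2 = 25.694761 - 0.11142244 = 25.58333856
  phi_hat_1 = [gamma(1) gamma(0) - gamma(1) gamma(2)] / det = [(-0.3338)(5.069) - (-0.3338)(-3.8996)] / 25.58333856 = -2.99371868 / 25.58333856 = -0.117
  phi_hat_2 = [gamma(0) gamma(2) - gamma(1)^2] / det = [(5.069)(-3.8996) - (-0.3338)^2] / 25.58333856 = -19.87849484 / 25.58333856 = -0.777
So phi_hat = [-0.1170, -0.7770].
Therefore phi_hat_1 = -0.1170.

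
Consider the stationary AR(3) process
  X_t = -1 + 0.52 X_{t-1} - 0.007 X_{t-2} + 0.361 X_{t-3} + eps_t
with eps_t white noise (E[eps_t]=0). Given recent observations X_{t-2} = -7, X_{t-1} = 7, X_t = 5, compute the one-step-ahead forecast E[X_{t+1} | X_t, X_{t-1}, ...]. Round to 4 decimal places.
E[X_{t+1} \mid \mathcal F_t] = -0.9760

For an AR(p) model X_t = c + sum_i phi_i X_{t-i} + eps_t, the
one-step-ahead conditional mean is
  E[X_{t+1} | X_t, ...] = c + sum_i phi_i X_{t+1-i}.
Substitute known values:
  E[X_{t+1} | ...] = -1 + (0.52) * (5) + (-0.007) * (7) + (0.361) * (-7)
                   = -0.9760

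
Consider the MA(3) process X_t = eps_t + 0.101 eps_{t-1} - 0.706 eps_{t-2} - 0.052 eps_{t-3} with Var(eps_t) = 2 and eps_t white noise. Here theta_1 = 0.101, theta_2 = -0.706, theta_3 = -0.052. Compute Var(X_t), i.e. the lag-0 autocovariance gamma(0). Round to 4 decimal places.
\gamma(0) = 3.0227

For an MA(q) process X_t = eps_t + sum_i theta_i eps_{t-i} with
Var(eps_t) = sigma^2, the variance is
  gamma(0) = sigma^2 * (1 + sum_i theta_i^2).
  sum_i theta_i^2 = (0.101)^2 + (-0.706)^2 + (-0.052)^2 = 0.010201 + 0.498436 + 0.002704 = 0.511341.
  gamma(0) = 2 * (1 + 0.511341) = 2 * 1.511341 = 3.022682, which rounds to 3.0227.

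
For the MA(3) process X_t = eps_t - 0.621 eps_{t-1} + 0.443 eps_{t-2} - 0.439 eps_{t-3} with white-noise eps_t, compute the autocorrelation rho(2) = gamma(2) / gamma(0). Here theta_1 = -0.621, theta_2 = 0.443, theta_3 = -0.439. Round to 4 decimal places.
\rho(2) = 0.4033

For an MA(q) process with theta_0 = 1, the autocovariance is
  gamma(k) = sigma^2 * sum_{i=0..q-k} theta_i * theta_{i+k},
and rho(k) = gamma(k) / gamma(0). Sigma^2 cancels.
  numerator   = (1)*(0.443) + (-0.621)*(-0.439) = 0.715619.
  denominator = (1)^2 + (-0.621)^2 + (0.443)^2 + (-0.439)^2 = 1.774611.
  rho(2) = 0.715619 / 1.774611 = 0.4033.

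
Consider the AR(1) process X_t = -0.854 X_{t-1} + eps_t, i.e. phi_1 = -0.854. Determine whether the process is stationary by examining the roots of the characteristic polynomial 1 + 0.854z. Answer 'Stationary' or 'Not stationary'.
\text{Stationary}

The AR(p) characteristic polynomial is P(z) = 1 + 0.854z.
Stationarity requires all roots to lie outside the unit circle, i.e. |z| > 1 for every root.
This is linear in z: 1 + (0.854) z = 0  =>  z = -1/(0.854) = -1.17096,  |z| = 1.17096.
Moduli of all roots: 1.1710.
All moduli strictly greater than 1? Yes.
Verdict: Stationary.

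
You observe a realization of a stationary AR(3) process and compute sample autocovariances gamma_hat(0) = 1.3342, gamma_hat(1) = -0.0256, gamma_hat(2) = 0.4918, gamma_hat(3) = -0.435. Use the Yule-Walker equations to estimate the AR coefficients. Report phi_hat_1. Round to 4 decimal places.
\hat\phi_{1} = 0.1220

The Yule-Walker equations for an AR(p) process read, in matrix form,
  Gamma_p phi = r_p,   with   (Gamma_p)_{ij} = gamma(|i - j|),
                       (r_p)_i = gamma(i),   i,j = 1..p.
Substitute the sample gammas (Toeplitz matrix and right-hand side of size 3):
  Gamma_p = [[1.3342, -0.0256, 0.4918], [-0.0256, 1.3342, -0.0256], [0.4918, -0.0256, 1.3342]]
  r_p     = [-0.0256, 0.4918, -0.435]
Written out (R1..R3):
  (R1) 1.3342 phi_1 - 0.0256 phi_2 + 0.4918 phi_3 = -0.0256
  (R2) -0.0256 phi_1 + 1.3342 phi_2 - 0.0256 phi_3 = 0.4918
  (R3) 0.4918 phi_1 - 0.0256 phi_2 + 1.3342 phi_3 = -0.435
Gaussian elimination:
  R2 <- R2 - (-0.0256/1.3342) R1 = R2 - (-0.019188) R1:  1.333709 phi_2 - 0.016164 phi_3 = 0.491309
  R3 <- R3 - (0.4918/1.3342) R1 = R3 - (0.36861) R1:  -0.016164 phi_2 + 1.152917 phi_3 = -0.425564
  R3 <- R3 - (-0.016164/1.333709) R2 = R3 - (-0.012119) R2:  1.152722 phi_3 = -0.419609
Back-substitution:
  phi_hat_3 = -0.419609 / 1.152722 = -0.364016
  phi_hat_2 = (0.491309 - (-0.016164)(-0.364016)) / 1.333709 = 0.363966
  phi_hat_1 = (-0.0256 - (-0.0256)(0.363966) - (0.4918)(-0.364016)) / 1.3342 = 0.121976
So phi_hat = [0.1220, 0.3640, -0.3640].
Therefore phi_hat_1 = 0.1220.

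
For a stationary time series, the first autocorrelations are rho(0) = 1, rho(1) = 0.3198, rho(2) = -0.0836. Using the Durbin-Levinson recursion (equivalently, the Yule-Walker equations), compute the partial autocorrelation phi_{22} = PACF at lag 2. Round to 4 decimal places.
\phi_{22} = -0.2070

The PACF at lag k is phi_{kk}, the last component of the solution
to the Yule-Walker system G_k phi = r_k where
  (G_k)_{ij} = rho(|i - j|), (r_k)_i = rho(i), i,j = 1..k.
Equivalently, Durbin-Levinson gives phi_{kk} iteratively:
  phi_{11} = rho(1)
  phi_{kk} = [rho(k) - sum_{j=1..k-1} phi_{k-1,j} rho(k-j)]
            / [1 - sum_{j=1..k-1} phi_{k-1,j} rho(j)],
  phi_{k,j} = phi_{k-1,j} - phi_{kk} phi_{k-1,k-j},  j = 1..k-1.
Step k = 1:
  phi_11 = rho(1) = 0.3198.
Step k = 2:
  phi_22 = [rho(2) - phi_11 rho(1)] / [1 - phi_11 rho(1)] = [-0.0836 - (0.3198)(0.3198)] / [1 - (0.3198)(0.3198)]
         = -0.18587204 / 0.89772796 = -0.207.
Therefore phi_{22} = -0.2070.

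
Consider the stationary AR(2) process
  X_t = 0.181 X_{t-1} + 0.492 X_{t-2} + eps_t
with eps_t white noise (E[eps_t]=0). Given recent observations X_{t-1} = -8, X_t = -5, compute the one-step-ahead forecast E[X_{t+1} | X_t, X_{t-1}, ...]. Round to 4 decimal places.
E[X_{t+1} \mid \mathcal F_t] = -4.8410

For an AR(p) model X_t = c + sum_i phi_i X_{t-i} + eps_t, the
one-step-ahead conditional mean is
  E[X_{t+1} | X_t, ...] = c + sum_i phi_i X_{t+1-i}.
Substitute known values:
  E[X_{t+1} | ...] = (0.181) * (-5) + (0.492) * (-8)
                   = -4.8410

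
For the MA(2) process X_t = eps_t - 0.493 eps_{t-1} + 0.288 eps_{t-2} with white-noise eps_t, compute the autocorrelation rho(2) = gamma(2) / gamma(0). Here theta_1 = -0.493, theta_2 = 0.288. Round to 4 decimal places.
\rho(2) = 0.2172

For an MA(q) process with theta_0 = 1, the autocovariance is
  gamma(k) = sigma^2 * sum_{i=0..q-k} theta_i * theta_{i+k},
and rho(k) = gamma(k) / gamma(0). Sigma^2 cancels.
  numerator   = (1)*(0.288) = 0.288.
  denominator = (1)^2 + (-0.493)^2 + (0.288)^2 = 1.325993.
  rho(2) = 0.288 / 1.325993 = 0.2172.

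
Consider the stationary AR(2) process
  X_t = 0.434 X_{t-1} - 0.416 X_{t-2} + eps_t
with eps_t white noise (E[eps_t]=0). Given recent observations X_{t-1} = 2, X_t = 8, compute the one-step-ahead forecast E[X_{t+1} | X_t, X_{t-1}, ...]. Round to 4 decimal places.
E[X_{t+1} \mid \mathcal F_t] = 2.6400

For an AR(p) model X_t = c + sum_i phi_i X_{t-i} + eps_t, the
one-step-ahead conditional mean is
  E[X_{t+1} | X_t, ...] = c + sum_i phi_i X_{t+1-i}.
Substitute known values:
  E[X_{t+1} | ...] = (0.434) * (8) + (-0.416) * (2)
                   = 2.6400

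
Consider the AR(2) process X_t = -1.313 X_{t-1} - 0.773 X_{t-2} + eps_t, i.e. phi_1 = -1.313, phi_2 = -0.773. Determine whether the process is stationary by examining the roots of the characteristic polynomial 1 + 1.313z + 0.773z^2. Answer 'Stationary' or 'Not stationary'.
\text{Stationary}

The AR(p) characteristic polynomial is P(z) = 1 + 1.313z + 0.773z^2.
Stationarity requires all roots to lie outside the unit circle, i.e. |z| > 1 for every root.
Set 1 + (1.313) z + (0.773) z^2 = 0, i.e. a z^2 + b z + c = 0 with a = 0.773, b = 1.313, c = 1.
Discriminant D = b^2 - 4ac = (1.313)^2 - 4*(0.773)*1 = 1.723969 - (3.092) = -1.368031.
D < 0, so the roots are the complex-conjugate pair z = (-b +/- i sqrt(-D)) / (2a) = -0.8493 +/- 0.7566i.
For a conjugate pair |z|^2 = z * conj(z) = (product of roots) = c/a = 1/(0.773) = 1.293661, so |z| = sqrt(1.293661) = 1.1374 for both roots.
Moduli of all roots: 1.1374, 1.1374.
All moduli strictly greater than 1? Yes.
Verdict: Stationary.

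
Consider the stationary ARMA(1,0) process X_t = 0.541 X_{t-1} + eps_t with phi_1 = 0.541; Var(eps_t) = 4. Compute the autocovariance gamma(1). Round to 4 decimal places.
\gamma(1) = 3.0594

Multiply the model equation by X_{t-k} and take expectations. With theta_0 = psi_0 = 1 and psi_j the MA(infinity) weights, this gives
  gamma(k) - sum_i phi_i gamma(k-i) = c_k,
  c_k = sigma^2 * sum_{j=k..q} theta_j psi_{j-k}   (c_k = 0 for k > q),
using gamma(-m) = gamma(m).
Pure AR (q = 0): c_0 = sigma^2 = 4, c_k = 0 for k >= 1.
Equations for k = 0 and k = 1 (AR order 1):
  gamma(0) = phi_1 gamma(1) + c_0
  gamma(1) = phi_1 gamma(0) + c_1
Substituting the second into the first: gamma(0) (1 - phi_1^2) = c_0 + phi_1 c_1, so
  gamma(0) = c_0 / (1 - phi_1^2) = 4 / (1 - (0.541)^2) = 4 / 0.707319 = 5.655157.
  gamma(1) = phi_1 gamma(0) = (0.541)(5.655157) = 3.05944.
Therefore gamma(1) = 3.0594 (to 4 decimal places).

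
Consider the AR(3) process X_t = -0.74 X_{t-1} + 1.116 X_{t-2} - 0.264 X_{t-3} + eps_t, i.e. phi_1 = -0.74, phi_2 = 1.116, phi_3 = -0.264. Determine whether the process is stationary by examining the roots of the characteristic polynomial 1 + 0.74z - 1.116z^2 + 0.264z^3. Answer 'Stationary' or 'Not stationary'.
\text{Not stationary}

The AR(p) characteristic polynomial is P(z) = 1 + 0.74z - 1.116z^2 + 0.264z^3.
Stationarity requires all roots to lie outside the unit circle, i.e. |z| > 1 for every root.
Degree 3: look for a simple real root z0 first, then factor out (1 - z/z0) and solve the remaining quadratic.
Testing z0 = 2.5: P(2.5) = 1 + (0.74)(2.5) + (-1.116)(2.5)^2 + (0.264)(2.5)^3
  = 1 + (1.85) + (-6.975) + (4.125) = 0.  So z_0 = 2.5 is a root, |z_0| = 2.5.
Divide out the factor (1 - 0.4 z) = (1 - z/z0) (since 1/z0 = 0.4):
  P(z) = (1 - 0.4 z)(1 + (1.14) z + (-0.66) z^2)
  [check: z-coef 1.14 - (0.4) = 0.74; z^2-coef -0.66 - (0.4)(1.14) = -1.116; z^3-coef -(0.4)(-0.66) = 0.264.]
Remaining roots from the quadratic factor 1 + (1.14) z + (-0.66) z^2:
  Set 1 + (1.14) z + (-0.66) z^2 = 0, i.e. a z^2 + b z + c = 0 with a = -0.66, b = 1.14, c = 1.
  Discriminant D = b^2 - 4ac = (1.14)^2 - 4*(-0.66)*1 = 1.2996 - (-2.64) = 3.9396.
  D >= 0, so the roots are real: z = (-b +/- sqrt(D)) / (2a) = (-1.14 +/- 1.984843) / (-1.32).
    z_1 = (-1.14 + 1.984843) / (-1.32) = -0.64,   |z_1| = 0.64.
    z_2 = (-1.14 - 1.984843) / (-1.32) = 2.3673,   |z_2| = 2.3673.
Moduli of all roots: 2.5000, 0.6400, 2.3673.
All moduli strictly greater than 1? No.
Verdict: Not stationary.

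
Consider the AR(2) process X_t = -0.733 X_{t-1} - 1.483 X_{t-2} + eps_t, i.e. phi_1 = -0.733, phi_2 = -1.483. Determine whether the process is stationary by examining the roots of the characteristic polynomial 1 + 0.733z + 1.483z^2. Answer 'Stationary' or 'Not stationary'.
\text{Not stationary}

The AR(p) characteristic polynomial is P(z) = 1 + 0.733z + 1.483z^2.
Stationarity requires all roots to lie outside the unit circle, i.e. |z| > 1 for every root.
Set 1 + (0.733) z + (1.483) z^2 = 0, i.e. a z^2 + b z + c = 0 with a = 1.483, b = 0.733, c = 1.
Discriminant D = b^2 - 4ac = (0.733)^2 - 4*(1.483)*1 = 0.537289 - (5.932) = -5.394711.
D < 0, so the roots are the complex-conjugate pair z = (-b +/- i sqrt(-D)) / (2a) = -0.2471 +/- 0.7831i.
For a conjugate pair |z|^2 = z * conj(z) = (product of roots) = c/a = 1/(1.483) = 0.674309, so |z| = sqrt(0.674309) = 0.8212 for both roots.
Moduli of all roots: 0.8212, 0.8212.
All moduli strictly greater than 1? No.
Verdict: Not stationary.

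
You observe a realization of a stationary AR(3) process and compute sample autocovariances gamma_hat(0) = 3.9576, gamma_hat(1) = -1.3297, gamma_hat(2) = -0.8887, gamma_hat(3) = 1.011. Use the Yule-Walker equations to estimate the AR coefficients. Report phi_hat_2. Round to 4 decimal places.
\hat\phi_{2} = -0.3660

The Yule-Walker equations for an AR(p) process read, in matrix form,
  Gamma_p phi = r_p,   with   (Gamma_p)_{ij} = gamma(|i - j|),
                       (r_p)_i = gamma(i),   i,j = 1..p.
Substitute the sample gammas (Toeplitz matrix and right-hand side of size 3):
  Gamma_p = [[3.9576, -1.3297, -0.8887], [-1.3297, 3.9576, -1.3297], [-0.8887, -1.3297, 3.9576]]
  r_p     = [-1.3297, -0.8887, 1.011]
Written out (R1..R3):
  (R1) 3.9576 phi_1 - 1.3297 phi_2 - 0.8887 phi_3 = -1.3297
  (R2) -1.3297 phi_1 + 3.9576 phi_2 - 1.3297 phi_3 = -0.8887
  (R3) -0.8887 phi_1 - 1.3297 phi_2 + 3.9576 phi_3 = 1.011
Gaussian elimination:
  R2 <- R2 - (-1.3297/3.9576) R1 = R2 - (-0.335986) R1:  3.510839 phi_2 - 1.628291 phi_3 = -1.335461
  R3 <- R3 - (-0.8887/3.9576) R1 = R3 - (-0.224555) R1:  -1.628291 phi_2 + 3.758038 phi_3 = 0.712409
  R3 <- R3 - (-1.628291/3.510839) R2 = R3 - (-0.46379) R2:  3.002853 phi_3 = 0.093036
Back-substitution:
  phi_hat_3 = 0.093036 / 3.002853 = 0.030982
  phi_hat_2 = (-1.335461 - (-1.628291)(0.030982)) / 3.510839 = -0.366013
  phi_hat_1 = (-1.3297 - (-1.3297)(-0.366013) - (-0.8887)(0.030982)) / 3.9576 = -0.452005
So phi_hat = [-0.4520, -0.3660, 0.0310].
Therefore phi_hat_2 = -0.3660.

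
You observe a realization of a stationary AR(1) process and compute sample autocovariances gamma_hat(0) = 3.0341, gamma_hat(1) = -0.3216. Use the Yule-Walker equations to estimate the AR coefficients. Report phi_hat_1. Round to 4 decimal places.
\hat\phi_{1} = -0.1060

The Yule-Walker equations for an AR(p) process read, in matrix form,
  Gamma_p phi = r_p,   with   (Gamma_p)_{ij} = gamma(|i - j|),
                       (r_p)_i = gamma(i),   i,j = 1..p.
Substitute the sample gammas (Toeplitz matrix and right-hand side of size 1):
  Gamma_p = [[3.0341]]
  r_p     = [-0.3216]
With p = 1 this is the single equation gamma(0) phi_1 = gamma(1):
  phi_hat_1 = gamma(1) / gamma(0) = -0.3216 / 3.0341 = -0.1060.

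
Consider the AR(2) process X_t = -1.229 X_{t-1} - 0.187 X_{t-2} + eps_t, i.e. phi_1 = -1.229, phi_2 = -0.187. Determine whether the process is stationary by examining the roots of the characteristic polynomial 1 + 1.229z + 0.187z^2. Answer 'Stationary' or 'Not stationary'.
\text{Not stationary}

The AR(p) characteristic polynomial is P(z) = 1 + 1.229z + 0.187z^2.
Stationarity requires all roots to lie outside the unit circle, i.e. |z| > 1 for every root.
Set 1 + (1.229) z + (0.187) z^2 = 0, i.e. a z^2 + b z + c = 0 with a = 0.187, b = 1.229, c = 1.
Discriminant D = b^2 - 4ac = (1.229)^2 - 4*(0.187)*1 = 1.510441 - (0.748) = 0.762441.
D >= 0, so the roots are real: z = (-b +/- sqrt(D)) / (2a) = (-1.229 +/- 0.873179) / (0.374).
  z_1 = (-1.229 + 0.873179) / (0.374) = -0.9514,   |z_1| = 0.9514.
  z_2 = (-1.229 - 0.873179) / (0.374) = -5.6208,   |z_2| = 5.6208.
Moduli of all roots: 0.9514, 5.6208.
All moduli strictly greater than 1? No.
Verdict: Not stationary.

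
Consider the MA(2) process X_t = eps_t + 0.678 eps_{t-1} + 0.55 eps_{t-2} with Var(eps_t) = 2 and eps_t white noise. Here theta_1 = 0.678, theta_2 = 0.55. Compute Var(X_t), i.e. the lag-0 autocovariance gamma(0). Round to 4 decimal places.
\gamma(0) = 3.5244

For an MA(q) process X_t = eps_t + sum_i theta_i eps_{t-i} with
Var(eps_t) = sigma^2, the variance is
  gamma(0) = sigma^2 * (1 + sum_i theta_i^2).
  sum_i theta_i^2 = (0.678)^2 + (0.55)^2 = 0.459684 + 0.3025 = 0.762184.
  gamma(0) = 2 * (1 + 0.762184) = 2 * 1.762184 = 3.524368, which rounds to 3.5244.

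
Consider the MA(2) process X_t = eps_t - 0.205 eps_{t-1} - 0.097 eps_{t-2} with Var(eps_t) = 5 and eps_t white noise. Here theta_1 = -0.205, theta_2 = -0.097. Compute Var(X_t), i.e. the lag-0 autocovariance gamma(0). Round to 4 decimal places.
\gamma(0) = 5.2572

For an MA(q) process X_t = eps_t + sum_i theta_i eps_{t-i} with
Var(eps_t) = sigma^2, the variance is
  gamma(0) = sigma^2 * (1 + sum_i theta_i^2).
  sum_i theta_i^2 = (-0.205)^2 + (-0.097)^2 = 0.042025 + 0.009409 = 0.051434.
  gamma(0) = 5 * (1 + 0.051434) = 5 * 1.051434 = 5.25717, which rounds to 5.2572.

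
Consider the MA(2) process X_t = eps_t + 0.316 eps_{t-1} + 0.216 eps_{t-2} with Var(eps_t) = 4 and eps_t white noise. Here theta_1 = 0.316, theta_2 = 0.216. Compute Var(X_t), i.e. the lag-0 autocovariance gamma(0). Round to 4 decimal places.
\gamma(0) = 4.5860

For an MA(q) process X_t = eps_t + sum_i theta_i eps_{t-i} with
Var(eps_t) = sigma^2, the variance is
  gamma(0) = sigma^2 * (1 + sum_i theta_i^2).
  sum_i theta_i^2 = (0.316)^2 + (0.216)^2 = 0.099856 + 0.046656 = 0.146512.
  gamma(0) = 4 * (1 + 0.146512) = 4 * 1.146512 = 4.586048, which rounds to 4.5860.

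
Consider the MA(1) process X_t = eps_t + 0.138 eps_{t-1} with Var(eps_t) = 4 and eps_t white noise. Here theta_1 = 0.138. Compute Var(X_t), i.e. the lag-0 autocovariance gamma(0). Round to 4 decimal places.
\gamma(0) = 4.0762

For an MA(q) process X_t = eps_t + sum_i theta_i eps_{t-i} with
Var(eps_t) = sigma^2, the variance is
  gamma(0) = sigma^2 * (1 + sum_i theta_i^2).
  sum_i theta_i^2 = (0.138)^2 = 0.019044.
  gamma(0) = 4 * (1 + 0.019044) = 4 * 1.019044 = 4.076176, which rounds to 4.0762.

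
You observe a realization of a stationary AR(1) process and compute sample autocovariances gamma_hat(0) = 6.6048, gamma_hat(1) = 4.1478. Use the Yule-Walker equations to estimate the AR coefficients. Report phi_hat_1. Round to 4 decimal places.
\hat\phi_{1} = 0.6280

The Yule-Walker equations for an AR(p) process read, in matrix form,
  Gamma_p phi = r_p,   with   (Gamma_p)_{ij} = gamma(|i - j|),
                       (r_p)_i = gamma(i),   i,j = 1..p.
Substitute the sample gammas (Toeplitz matrix and right-hand side of size 1):
  Gamma_p = [[6.6048]]
  r_p     = [4.1478]
With p = 1 this is the single equation gamma(0) phi_1 = gamma(1):
  phi_hat_1 = gamma(1) / gamma(0) = 4.1478 / 6.6048 = 0.6280.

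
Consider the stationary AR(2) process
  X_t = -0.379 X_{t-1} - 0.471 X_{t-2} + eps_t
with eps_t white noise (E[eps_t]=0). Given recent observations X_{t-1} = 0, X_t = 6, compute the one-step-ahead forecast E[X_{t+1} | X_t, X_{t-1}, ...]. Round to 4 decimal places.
E[X_{t+1} \mid \mathcal F_t] = -2.2740

For an AR(p) model X_t = c + sum_i phi_i X_{t-i} + eps_t, the
one-step-ahead conditional mean is
  E[X_{t+1} | X_t, ...] = c + sum_i phi_i X_{t+1-i}.
Substitute known values:
  E[X_{t+1} | ...] = (-0.379) * (6) + (-0.471) * (0)
                   = -2.2740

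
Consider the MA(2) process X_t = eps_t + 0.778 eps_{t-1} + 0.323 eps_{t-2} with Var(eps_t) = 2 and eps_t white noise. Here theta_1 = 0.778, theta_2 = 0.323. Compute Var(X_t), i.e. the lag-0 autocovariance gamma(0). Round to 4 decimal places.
\gamma(0) = 3.4192

For an MA(q) process X_t = eps_t + sum_i theta_i eps_{t-i} with
Var(eps_t) = sigma^2, the variance is
  gamma(0) = sigma^2 * (1 + sum_i theta_i^2).
  sum_i theta_i^2 = (0.778)^2 + (0.323)^2 = 0.605284 + 0.104329 = 0.709613.
  gamma(0) = 2 * (1 + 0.709613) = 2 * 1.709613 = 3.419226, which rounds to 3.4192.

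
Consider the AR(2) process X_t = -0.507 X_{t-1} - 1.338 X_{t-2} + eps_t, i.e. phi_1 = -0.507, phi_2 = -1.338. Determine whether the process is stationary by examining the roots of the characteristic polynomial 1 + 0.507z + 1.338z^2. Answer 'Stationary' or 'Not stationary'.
\text{Not stationary}

The AR(p) characteristic polynomial is P(z) = 1 + 0.507z + 1.338z^2.
Stationarity requires all roots to lie outside the unit circle, i.e. |z| > 1 for every root.
Set 1 + (0.507) z + (1.338) z^2 = 0, i.e. a z^2 + b z + c = 0 with a = 1.338, b = 0.507, c = 1.
Discriminant D = b^2 - 4ac = (0.507)^2 - 4*(1.338)*1 = 0.257049 - (5.352) = -5.094951.
D < 0, so the roots are the complex-conjugate pair z = (-b +/- i sqrt(-D)) / (2a) = -0.1895 +/- 0.8435i.
For a conjugate pair |z|^2 = z * conj(z) = (product of roots) = c/a = 1/(1.338) = 0.747384, so |z| = sqrt(0.747384) = 0.8645 for both roots.
Moduli of all roots: 0.8645, 0.8645.
All moduli strictly greater than 1? No.
Verdict: Not stationary.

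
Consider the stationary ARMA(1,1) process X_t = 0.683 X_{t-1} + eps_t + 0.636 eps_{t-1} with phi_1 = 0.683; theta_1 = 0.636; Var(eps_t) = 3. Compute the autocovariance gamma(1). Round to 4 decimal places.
\gamma(1) = 10.6387

Multiply the model equation by X_{t-k} and take expectations. With theta_0 = psi_0 = 1 and psi_j the MA(infinity) weights, this gives
  gamma(k) - sum_i phi_i gamma(k-i) = c_k,
  c_k = sigma^2 * sum_{j=k..q} theta_j psi_{j-k}   (c_k = 0 for k > q),
using gamma(-m) = gamma(m).
psi-weights needed (psi_j = theta_j + sum_i phi_i psi_{j-i}):
  psi_1 = theta_1 + phi_1 = 0.636 + (0.683) = 1.319
Right-hand sides:
  c_0 = sigma^2 (1 + theta_1 psi_1) = 3 * (1 + (0.636)(1.319)) = 3 * 1.838884 = 5.516652
  c_1 = sigma^2 theta_1 = 3 * (0.636) = 1.908
  c_2 = 0
Equations for k = 0 and k = 1 (AR order 1):
  gamma(0) = phi_1 gamma(1) + c_0
  gamma(1) = phi_1 gamma(0) + c_1
Substituting the second into the first: gamma(0) (1 - phi_1^2) = c_0 + phi_1 c_1, so
  gamma(0) = (c_0 + phi_1 c_1) / (1 - phi_1^2) = (5.516652 + (0.683)(1.908)) / (1 - (0.683)^2) = 6.819816 / 0.533511 = 12.782897.
  gamma(1) = phi_1 gamma(0) + c_1 = (0.683)(12.782897) + (1.908) = 10.638718.
Therefore gamma(1) = 10.6387 (to 4 decimal places).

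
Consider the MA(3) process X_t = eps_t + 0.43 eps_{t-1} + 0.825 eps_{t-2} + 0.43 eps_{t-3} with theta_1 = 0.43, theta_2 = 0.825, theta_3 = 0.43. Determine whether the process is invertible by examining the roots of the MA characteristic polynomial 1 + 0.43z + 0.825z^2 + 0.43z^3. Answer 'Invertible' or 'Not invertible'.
\text{Invertible}

The MA(q) characteristic polynomial is P(z) = 1 + 0.43z + 0.825z^2 + 0.43z^3.
Invertibility requires all roots to lie outside the unit circle, i.e. |z| > 1 for every root.
Degree 3: look for a simple real root z0 first, then factor out (1 - z/z0) and solve the remaining quadratic.
Testing z0 = -2: P(-2) = 1 + (0.43)(-2) + (0.825)(-2)^2 + (0.43)(-2)^3
  = 1 + (-0.86) + (3.3) + (-3.44) = 0.  So z_0 = -2 is a root, |z_0| = 2.
Divide out the factor (1 + 0.5 z) = (1 - z/z0) (since 1/z0 = -0.5):
  P(z) = (1 + 0.5 z)(1 + (-0.07) z + (0.86) z^2)
  [check: z-coef -0.07 - (-0.5) = 0.43; z^2-coef 0.86 - (-0.5)(-0.07) = 0.825; z^3-coef -(-0.5)(0.86) = 0.43.]
Remaining roots from the quadratic factor 1 + (-0.07) z + (0.86) z^2:
  Set 1 + (-0.07) z + (0.86) z^2 = 0, i.e. a z^2 + b z + c = 0 with a = 0.86, b = -0.07, c = 1.
  Discriminant D = b^2 - 4ac = (-0.07)^2 - 4*(0.86)*1 = 0.0049 - (3.44) = -3.4351.
  D < 0, so the roots are the complex-conjugate pair z = (-b +/- i sqrt(-D)) / (2a) = 0.0407 +/- 1.0776i.
  For a conjugate pair |z|^2 = z * conj(z) = (product of roots) = c/a = 1/(0.86) = 1.162791, so |z| = sqrt(1.162791) = 1.0783 for both roots.
Moduli of all roots: 2.0000, 1.0783, 1.0783.
All moduli strictly greater than 1? Yes.
Verdict: Invertible.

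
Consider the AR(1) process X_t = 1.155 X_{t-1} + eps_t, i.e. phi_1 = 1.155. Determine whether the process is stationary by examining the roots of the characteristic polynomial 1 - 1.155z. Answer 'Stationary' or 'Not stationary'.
\text{Not stationary}

The AR(p) characteristic polynomial is P(z) = 1 - 1.155z.
Stationarity requires all roots to lie outside the unit circle, i.e. |z| > 1 for every root.
This is linear in z: 1 + (-1.155) z = 0  =>  z = -1/(-1.155) = 0.865801,  |z| = 0.865801.
Moduli of all roots: 0.8658.
All moduli strictly greater than 1? No.
Verdict: Not stationary.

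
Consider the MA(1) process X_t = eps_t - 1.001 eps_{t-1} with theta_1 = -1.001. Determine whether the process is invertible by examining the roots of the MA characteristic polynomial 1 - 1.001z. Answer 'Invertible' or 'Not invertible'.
\text{Not invertible}

The MA(q) characteristic polynomial is P(z) = 1 - 1.001z.
Invertibility requires all roots to lie outside the unit circle, i.e. |z| > 1 for every root.
This is linear in z: 1 + (-1.001) z = 0  =>  z = -1/(-1.001) = 0.999001,  |z| = 0.999001.
Moduli of all roots: 0.9990.
All moduli strictly greater than 1? No.
Verdict: Not invertible.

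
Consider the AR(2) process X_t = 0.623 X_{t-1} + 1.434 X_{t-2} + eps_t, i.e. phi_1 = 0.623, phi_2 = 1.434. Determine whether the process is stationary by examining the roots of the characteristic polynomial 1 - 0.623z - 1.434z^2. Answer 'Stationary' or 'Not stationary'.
\text{Not stationary}

The AR(p) characteristic polynomial is P(z) = 1 - 0.623z - 1.434z^2.
Stationarity requires all roots to lie outside the unit circle, i.e. |z| > 1 for every root.
Set 1 + (-0.623) z + (-1.434) z^2 = 0, i.e. a z^2 + b z + c = 0 with a = -1.434, b = -0.623, c = 1.
Discriminant D = b^2 - 4ac = (-0.623)^2 - 4*(-1.434)*1 = 0.388129 - (-5.736) = 6.124129.
D >= 0, so the roots are real: z = (-b +/- sqrt(D)) / (2a) = (0.623 +/- 2.474698) / (-2.868).
  z_1 = (0.623 + 2.474698) / (-2.868) = -1.0801,   |z_1| = 1.0801.
  z_2 = (0.623 - 2.474698) / (-2.868) = 0.6456,   |z_2| = 0.6456.
Moduli of all roots: 1.0801, 0.6456.
All moduli strictly greater than 1? No.
Verdict: Not stationary.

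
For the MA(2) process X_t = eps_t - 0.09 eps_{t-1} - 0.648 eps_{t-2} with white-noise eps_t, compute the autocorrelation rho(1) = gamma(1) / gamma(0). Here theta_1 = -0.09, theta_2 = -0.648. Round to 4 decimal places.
\rho(1) = -0.0222

For an MA(q) process with theta_0 = 1, the autocovariance is
  gamma(k) = sigma^2 * sum_{i=0..q-k} theta_i * theta_{i+k},
and rho(k) = gamma(k) / gamma(0). Sigma^2 cancels.
  numerator   = (1)*(-0.09) + (-0.09)*(-0.648) = -0.03168.
  denominator = (1)^2 + (-0.09)^2 + (-0.648)^2 = 1.428004.
  rho(1) = -0.03168 / 1.428004 = -0.0222.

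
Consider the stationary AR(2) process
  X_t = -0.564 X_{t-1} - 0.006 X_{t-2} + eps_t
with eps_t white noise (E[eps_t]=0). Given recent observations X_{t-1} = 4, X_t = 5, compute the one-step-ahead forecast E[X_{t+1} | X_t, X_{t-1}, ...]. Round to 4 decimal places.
E[X_{t+1} \mid \mathcal F_t] = -2.8440

For an AR(p) model X_t = c + sum_i phi_i X_{t-i} + eps_t, the
one-step-ahead conditional mean is
  E[X_{t+1} | X_t, ...] = c + sum_i phi_i X_{t+1-i}.
Substitute known values:
  E[X_{t+1} | ...] = (-0.564) * (5) + (-0.006) * (4)
                   = -2.8440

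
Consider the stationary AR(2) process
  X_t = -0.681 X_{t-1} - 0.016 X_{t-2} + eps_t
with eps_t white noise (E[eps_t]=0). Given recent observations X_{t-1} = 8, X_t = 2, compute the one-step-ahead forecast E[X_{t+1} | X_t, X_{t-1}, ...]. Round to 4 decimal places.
E[X_{t+1} \mid \mathcal F_t] = -1.4900

For an AR(p) model X_t = c + sum_i phi_i X_{t-i} + eps_t, the
one-step-ahead conditional mean is
  E[X_{t+1} | X_t, ...] = c + sum_i phi_i X_{t+1-i}.
Substitute known values:
  E[X_{t+1} | ...] = (-0.681) * (2) + (-0.016) * (8)
                   = -1.4900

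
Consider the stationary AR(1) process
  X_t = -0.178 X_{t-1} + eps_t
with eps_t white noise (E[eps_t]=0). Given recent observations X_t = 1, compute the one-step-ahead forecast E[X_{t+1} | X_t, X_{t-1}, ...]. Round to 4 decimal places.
E[X_{t+1} \mid \mathcal F_t] = -0.1780

For an AR(p) model X_t = c + sum_i phi_i X_{t-i} + eps_t, the
one-step-ahead conditional mean is
  E[X_{t+1} | X_t, ...] = c + sum_i phi_i X_{t+1-i}.
Substitute known values:
  E[X_{t+1} | ...] = (-0.178) * (1)
                   = -0.1780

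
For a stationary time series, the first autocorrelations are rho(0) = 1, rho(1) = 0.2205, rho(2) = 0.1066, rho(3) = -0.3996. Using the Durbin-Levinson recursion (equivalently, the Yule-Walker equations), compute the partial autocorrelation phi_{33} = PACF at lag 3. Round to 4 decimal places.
\phi_{33} = -0.4591

The PACF at lag k is phi_{kk}, the last component of the solution
to the Yule-Walker system G_k phi = r_k where
  (G_k)_{ij} = rho(|i - j|), (r_k)_i = rho(i), i,j = 1..k.
Equivalently, Durbin-Levinson gives phi_{kk} iteratively:
  phi_{11} = rho(1)
  phi_{kk} = [rho(k) - sum_{j=1..k-1} phi_{k-1,j} rho(k-j)]
            / [1 - sum_{j=1..k-1} phi_{k-1,j} rho(j)],
  phi_{k,j} = phi_{k-1,j} - phi_{kk} phi_{k-1,k-j},  j = 1..k-1.
Step k = 1:
  phi_11 = rho(1) = 0.2205.
Step k = 2:
  phi_22 = [rho(2) - phi_11 rho(1)] / [1 - phi_11 rho(1)] = [0.1066 - (0.2205)(0.2205)] / [1 - (0.2205)(0.2205)]
         = 0.05797975 / 0.95137975 = 0.060943.
  Update: phi_21 = phi_11 - phi_22 phi_11 = 0.2205 - (0.060943)(0.2205) = 0.207062.
Step k = 3:
  phi_33 = [rho(3) - phi_21 rho(2) - phi_22 rho(1)] / [1 - phi_21 rho(1) - phi_22 rho(2)]
    numerator   = -0.3996 - (0.207062)(0.1066) - (0.060943)(0.2205) = -0.43511071
    denominator = 1 - (0.207062)(0.2205) - (0.060943)(0.1066) = 0.9478463
  phi_33 = -0.43511071 / 0.9478463 = -0.4591.
Therefore phi_{33} = -0.4591.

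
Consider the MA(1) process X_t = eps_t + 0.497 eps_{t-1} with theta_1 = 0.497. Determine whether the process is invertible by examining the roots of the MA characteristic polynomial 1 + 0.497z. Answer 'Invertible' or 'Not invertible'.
\text{Invertible}

The MA(q) characteristic polynomial is P(z) = 1 + 0.497z.
Invertibility requires all roots to lie outside the unit circle, i.e. |z| > 1 for every root.
This is linear in z: 1 + (0.497) z = 0  =>  z = -1/(0.497) = -2.012072,  |z| = 2.012072.
Moduli of all roots: 2.0121.
All moduli strictly greater than 1? Yes.
Verdict: Invertible.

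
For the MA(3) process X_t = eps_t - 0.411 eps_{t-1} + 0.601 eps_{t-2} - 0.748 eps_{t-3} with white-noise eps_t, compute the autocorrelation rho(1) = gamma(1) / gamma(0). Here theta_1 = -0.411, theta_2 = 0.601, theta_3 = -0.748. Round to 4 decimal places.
\rho(1) = -0.5300

For an MA(q) process with theta_0 = 1, the autocovariance is
  gamma(k) = sigma^2 * sum_{i=0..q-k} theta_i * theta_{i+k},
and rho(k) = gamma(k) / gamma(0). Sigma^2 cancels.
  numerator   = (1)*(-0.411) + (-0.411)*(0.601) + (0.601)*(-0.748) = -1.107559.
  denominator = (1)^2 + (-0.411)^2 + (0.601)^2 + (-0.748)^2 = 2.089626.
  rho(1) = -1.107559 / 2.089626 = -0.5300.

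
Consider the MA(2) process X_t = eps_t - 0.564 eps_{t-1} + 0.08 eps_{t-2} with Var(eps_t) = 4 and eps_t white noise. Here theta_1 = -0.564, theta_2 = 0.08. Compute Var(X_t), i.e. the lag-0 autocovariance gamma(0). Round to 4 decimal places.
\gamma(0) = 5.2980

For an MA(q) process X_t = eps_t + sum_i theta_i eps_{t-i} with
Var(eps_t) = sigma^2, the variance is
  gamma(0) = sigma^2 * (1 + sum_i theta_i^2).
  sum_i theta_i^2 = (-0.564)^2 + (0.08)^2 = 0.318096 + 0.0064 = 0.324496.
  gamma(0) = 4 * (1 + 0.324496) = 4 * 1.324496 = 5.297984, which rounds to 5.2980.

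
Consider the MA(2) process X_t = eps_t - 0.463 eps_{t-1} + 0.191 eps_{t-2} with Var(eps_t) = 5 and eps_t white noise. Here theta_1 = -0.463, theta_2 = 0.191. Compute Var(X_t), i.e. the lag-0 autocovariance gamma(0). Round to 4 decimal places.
\gamma(0) = 6.2543

For an MA(q) process X_t = eps_t + sum_i theta_i eps_{t-i} with
Var(eps_t) = sigma^2, the variance is
  gamma(0) = sigma^2 * (1 + sum_i theta_i^2).
  sum_i theta_i^2 = (-0.463)^2 + (0.191)^2 = 0.214369 + 0.036481 = 0.25085.
  gamma(0) = 5 * (1 + 0.25085) = 5 * 1.25085 = 6.25425, which rounds to 6.2543.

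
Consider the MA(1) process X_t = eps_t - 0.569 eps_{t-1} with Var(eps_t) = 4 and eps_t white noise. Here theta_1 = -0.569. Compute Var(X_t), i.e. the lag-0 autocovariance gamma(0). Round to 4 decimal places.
\gamma(0) = 5.2950

For an MA(q) process X_t = eps_t + sum_i theta_i eps_{t-i} with
Var(eps_t) = sigma^2, the variance is
  gamma(0) = sigma^2 * (1 + sum_i theta_i^2).
  sum_i theta_i^2 = (-0.569)^2 = 0.323761.
  gamma(0) = 4 * (1 + 0.323761) = 4 * 1.323761 = 5.295044, which rounds to 5.2950.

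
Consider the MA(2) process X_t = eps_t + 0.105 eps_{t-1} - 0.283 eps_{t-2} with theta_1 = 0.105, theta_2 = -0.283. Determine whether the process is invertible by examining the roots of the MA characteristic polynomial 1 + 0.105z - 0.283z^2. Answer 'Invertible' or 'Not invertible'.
\text{Invertible}

The MA(q) characteristic polynomial is P(z) = 1 + 0.105z - 0.283z^2.
Invertibility requires all roots to lie outside the unit circle, i.e. |z| > 1 for every root.
Set 1 + (0.105) z + (-0.283) z^2 = 0, i.e. a z^2 + b z + c = 0 with a = -0.283, b = 0.105, c = 1.
Discriminant D = b^2 - 4ac = (0.105)^2 - 4*(-0.283)*1 = 0.011025 - (-1.132) = 1.143025.
D >= 0, so the roots are real: z = (-b +/- sqrt(D)) / (2a) = (-0.105 +/- 1.069123) / (-0.566).
  z_1 = (-0.105 + 1.069123) / (-0.566) = -1.7034,   |z_1| = 1.7034.
  z_2 = (-0.105 - 1.069123) / (-0.566) = 2.0744,   |z_2| = 2.0744.
Moduli of all roots: 1.7034, 2.0744.
All moduli strictly greater than 1? Yes.
Verdict: Invertible.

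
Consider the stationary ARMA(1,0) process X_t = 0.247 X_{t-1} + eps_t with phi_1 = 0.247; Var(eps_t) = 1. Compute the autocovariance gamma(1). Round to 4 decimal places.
\gamma(1) = 0.2630

Multiply the model equation by X_{t-k} and take expectations. With theta_0 = psi_0 = 1 and psi_j the MA(infinity) weights, this gives
  gamma(k) - sum_i phi_i gamma(k-i) = c_k,
  c_k = sigma^2 * sum_{j=k..q} theta_j psi_{j-k}   (c_k = 0 for k > q),
using gamma(-m) = gamma(m).
Pure AR (q = 0): c_0 = sigma^2 = 1, c_k = 0 for k >= 1.
Equations for k = 0 and k = 1 (AR order 1):
  gamma(0) = phi_1 gamma(1) + c_0
  gamma(1) = phi_1 gamma(0) + c_1
Substituting the second into the first: gamma(0) (1 - phi_1^2) = c_0 + phi_1 c_1, so
  gamma(0) = c_0 / (1 - phi_1^2) = 1 / (1 - (0.247)^2) = 1 / 0.938991 = 1.064973.
  gamma(1) = phi_1 gamma(0) = (0.247)(1.064973) = 0.263048.
Therefore gamma(1) = 0.2630 (to 4 decimal places).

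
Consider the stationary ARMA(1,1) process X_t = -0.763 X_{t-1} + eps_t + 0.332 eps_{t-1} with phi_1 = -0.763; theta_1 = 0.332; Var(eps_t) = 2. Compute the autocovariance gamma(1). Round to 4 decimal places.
\gamma(1) = -1.5404

Multiply the model equation by X_{t-k} and take expectations. With theta_0 = psi_0 = 1 and psi_j the MA(infinity) weights, this gives
  gamma(k) - sum_i phi_i gamma(k-i) = c_k,
  c_k = sigma^2 * sum_{j=k..q} theta_j psi_{j-k}   (c_k = 0 for k > q),
using gamma(-m) = gamma(m).
psi-weights needed (psi_j = theta_j + sum_i phi_i psi_{j-i}):
  psi_1 = theta_1 + phi_1 = 0.332 + (-0.763) = -0.431
Right-hand sides:
  c_0 = sigma^2 (1 + theta_1 psi_1) = 2 * (1 + (0.332)(-0.431)) = 2 * 0.856908 = 1.713816
  c_1 = sigma^2 theta_1 = 2 * (0.332) = 0.664
  c_2 = 0
Equations for k = 0 and k = 1 (AR order 1):
  gamma(0) = phi_1 gamma(1) + c_0
  gamma(1) = phi_1 gamma(0) + c_1
Substituting the second into the first: gamma(0) (1 - phi_1^2) = c_0 + phi_1 c_1, so
  gamma(0) = (c_0 + phi_1 c_1) / (1 - phi_1^2) = (1.713816 + (-0.763)(0.664)) / (1 - (-0.763)^2) = 1.207184 / 0.417831 = 2.889168.
  gamma(1) = phi_1 gamma(0) + c_1 = (-0.763)(2.889168) + (0.664) = -1.540435.
Therefore gamma(1) = -1.5404 (to 4 decimal places).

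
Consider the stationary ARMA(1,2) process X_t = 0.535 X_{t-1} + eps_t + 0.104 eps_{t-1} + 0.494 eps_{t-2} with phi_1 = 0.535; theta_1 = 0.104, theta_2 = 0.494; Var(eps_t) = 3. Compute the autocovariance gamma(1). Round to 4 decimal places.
\gamma(1) = 5.0904

Multiply the model equation by X_{t-k} and take expectations. With theta_0 = psi_0 = 1 and psi_j the MA(infinity) weights, this gives
  gamma(k) - sum_i phi_i gamma(k-i) = c_k,
  c_k = sigma^2 * sum_{j=k..q} theta_j psi_{j-k}   (c_k = 0 for k > q),
using gamma(-m) = gamma(m).
psi-weights needed (psi_j = theta_j + sum_i phi_i psi_{j-i}):
  psi_1 = theta_1 + phi_1 = 0.104 + (0.535) = 0.639
  psi_2 = theta_2 + phi_1 psi_1 = 0.494 + (0.535)(0.639) = 0.835865
Right-hand sides:
  c_0 = sigma^2 (1 + theta_1 psi_1 + theta_2 psi_2) = 3 * (1 + (0.104)(0.639) + (0.494)(0.835865)) = 3 * 1.479373 = 4.43812
  c_1 = sigma^2 (theta_1 + theta_2 psi_1) = 3 * (0.104 + (0.494)(0.639)) = 1.258998
  c_2 = sigma^2 theta_2 = 3 * (0.494) = 1.482
Equations for k = 0 and k = 1 (AR order 1):
  gamma(0) = phi_1 gamma(1) + c_0
  gamma(1) = phi_1 gamma(0) + c_1
Substituting the second into the first: gamma(0) (1 - phi_1^2) = c_0 + phi_1 c_1, so
  gamma(0) = (c_0 + phi_1 c_1) / (1 - phi_1^2) = (4.43812 + (0.535)(1.258998)) / (1 - (0.535)^2) = 5.111684 / 0.713775 = 7.161478.
  gamma(1) = phi_1 gamma(0) + c_1 = (0.535)(7.161478) + (1.258998) = 5.090389.
Therefore gamma(1) = 5.0904 (to 4 decimal places).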